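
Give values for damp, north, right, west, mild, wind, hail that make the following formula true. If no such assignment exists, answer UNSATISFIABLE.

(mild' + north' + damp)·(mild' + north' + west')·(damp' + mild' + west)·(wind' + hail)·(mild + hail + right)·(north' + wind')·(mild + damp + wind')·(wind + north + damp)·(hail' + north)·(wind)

Unit clause (wind) forces wind = 1.
Unit clause (hail) forces hail = 1.
Unit clause (north') forces north = 0.
But (north) is also a unit clause — contradiction.

UNSATISFIABLE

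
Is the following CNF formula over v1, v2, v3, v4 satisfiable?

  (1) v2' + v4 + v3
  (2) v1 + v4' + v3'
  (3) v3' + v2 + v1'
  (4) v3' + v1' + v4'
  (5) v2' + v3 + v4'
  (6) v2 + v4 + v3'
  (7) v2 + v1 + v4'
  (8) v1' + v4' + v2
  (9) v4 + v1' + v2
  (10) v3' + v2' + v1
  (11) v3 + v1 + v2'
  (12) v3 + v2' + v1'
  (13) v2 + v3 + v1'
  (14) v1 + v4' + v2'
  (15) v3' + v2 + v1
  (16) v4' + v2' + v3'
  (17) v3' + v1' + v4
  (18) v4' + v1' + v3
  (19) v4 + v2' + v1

Suppose v2 = 0.
Suppose v3 = 0.
(v1') alone gives v1 = 0.
(v4') alone gives v4 = 0.
This assignment satisfies each clause.
A satisfying assignment: v1 ↦ 0,  v2 ↦ 0,  v3 ↦ 0,  v4 ↦ 0.

Yes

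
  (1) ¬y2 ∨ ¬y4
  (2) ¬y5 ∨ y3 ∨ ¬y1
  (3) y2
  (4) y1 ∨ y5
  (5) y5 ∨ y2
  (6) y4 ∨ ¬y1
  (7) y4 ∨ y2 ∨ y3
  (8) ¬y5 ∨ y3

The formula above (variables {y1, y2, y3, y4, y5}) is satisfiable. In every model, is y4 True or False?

Suppose y4 = True.
Unit clause (¬y2) forces y2 = False.
But (y2) is also a unit clause — contradiction.
So every satisfying assignment has y4 = False.

False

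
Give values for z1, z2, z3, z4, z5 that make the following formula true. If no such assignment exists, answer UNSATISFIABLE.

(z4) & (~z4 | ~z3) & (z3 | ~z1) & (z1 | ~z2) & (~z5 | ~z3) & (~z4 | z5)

z1=0,  z2=0,  z3=0,  z4=1,  z5=1

From the singleton clause (z4), z4 = 1.
From the singleton clause (~z3), z3 = 0.
From the singleton clause (~z1), z1 = 0.
From the singleton clause (~z2), z2 = 0.
From the singleton clause (z5), z5 = 1.
This assignment satisfies each clause.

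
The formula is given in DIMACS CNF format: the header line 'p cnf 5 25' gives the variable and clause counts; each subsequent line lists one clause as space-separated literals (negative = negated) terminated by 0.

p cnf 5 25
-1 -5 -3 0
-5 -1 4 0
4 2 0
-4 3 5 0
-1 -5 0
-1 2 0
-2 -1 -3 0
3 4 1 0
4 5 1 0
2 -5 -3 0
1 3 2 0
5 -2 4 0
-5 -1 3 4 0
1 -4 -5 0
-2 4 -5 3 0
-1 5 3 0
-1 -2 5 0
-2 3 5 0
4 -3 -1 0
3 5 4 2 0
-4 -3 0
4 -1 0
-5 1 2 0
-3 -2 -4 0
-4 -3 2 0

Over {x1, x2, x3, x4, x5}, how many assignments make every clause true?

There are 2^5 = 32 truth assignments over (x1, x2, x3, x4, x5).
Split on x2. With x2 = True, the clauses containing x2 are satisfied and ¬x2 drops from the rest; 1 of the 2^4 = 16 assignments to the other variables satisfy what remains.
With x2 = False, by the same count on the reduced clause set, 0 assignments work.
Total: 1 + 0 = 1.

1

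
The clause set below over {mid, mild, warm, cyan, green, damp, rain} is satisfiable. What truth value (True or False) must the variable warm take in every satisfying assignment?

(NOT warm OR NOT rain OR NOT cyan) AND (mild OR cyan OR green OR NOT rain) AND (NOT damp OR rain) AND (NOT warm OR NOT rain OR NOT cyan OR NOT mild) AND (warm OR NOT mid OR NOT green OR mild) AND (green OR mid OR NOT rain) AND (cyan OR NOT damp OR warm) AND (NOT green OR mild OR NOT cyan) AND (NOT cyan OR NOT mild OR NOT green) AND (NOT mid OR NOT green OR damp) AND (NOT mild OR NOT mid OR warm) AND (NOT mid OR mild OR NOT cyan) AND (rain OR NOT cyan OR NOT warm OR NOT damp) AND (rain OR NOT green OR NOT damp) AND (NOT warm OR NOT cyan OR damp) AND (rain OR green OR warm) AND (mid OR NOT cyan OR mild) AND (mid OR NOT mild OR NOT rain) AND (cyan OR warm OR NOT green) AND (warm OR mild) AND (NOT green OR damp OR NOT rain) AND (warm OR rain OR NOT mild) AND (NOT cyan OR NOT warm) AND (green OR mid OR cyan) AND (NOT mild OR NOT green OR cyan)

True

Suppose warm = false.
The clause (mild) is unit, so mild = true.
The clause (NOT mid) is unit, so mid = false.
The clause (NOT rain) is unit, so rain = false.
But (rain) is also a unit clause — contradiction.
So every satisfying assignment has warm = True.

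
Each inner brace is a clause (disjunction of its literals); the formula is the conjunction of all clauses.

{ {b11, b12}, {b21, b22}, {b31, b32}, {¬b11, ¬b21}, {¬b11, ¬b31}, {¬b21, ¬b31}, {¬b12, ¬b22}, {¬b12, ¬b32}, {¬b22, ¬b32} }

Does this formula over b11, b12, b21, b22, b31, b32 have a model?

Suppose b11 = True.
(¬b21) alone gives b21 = False.
(b22) alone gives b22 = True.
(¬b31) alone gives b31 = False.
(b32) alone gives b32 = True.
But (¬b32) is also a unit clause — contradiction.
Backtrack on b11: now try b11 = False.
(b12) alone gives b12 = True.
(¬b22) alone gives b22 = False.
(b21) alone gives b21 = True.
(¬b31) alone gives b31 = False.
(b32) alone gives b32 = True.
But (¬b32) is also a unit clause — contradiction.
Neither b11 = True nor b11 = False works.
No assignment satisfies every clause.

No, unsatisfiable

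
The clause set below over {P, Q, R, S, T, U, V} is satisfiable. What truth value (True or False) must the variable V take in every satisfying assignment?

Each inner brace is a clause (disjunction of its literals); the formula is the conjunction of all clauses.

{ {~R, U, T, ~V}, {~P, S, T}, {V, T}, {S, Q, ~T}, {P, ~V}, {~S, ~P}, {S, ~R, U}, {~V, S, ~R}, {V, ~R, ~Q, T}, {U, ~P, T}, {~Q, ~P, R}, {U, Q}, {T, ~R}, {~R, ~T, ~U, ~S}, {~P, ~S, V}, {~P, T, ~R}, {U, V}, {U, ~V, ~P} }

False

Suppose V = 1.
Unit clause (P) forces P = 1.
Unit clause (~S) forces S = 0.
Unit clause (T) forces T = 1.
Unit clause (Q) forces Q = 1.
Unit clause (~R) forces R = 0.
That conflicts with the unit clause (R).
So every satisfying assignment has V = False.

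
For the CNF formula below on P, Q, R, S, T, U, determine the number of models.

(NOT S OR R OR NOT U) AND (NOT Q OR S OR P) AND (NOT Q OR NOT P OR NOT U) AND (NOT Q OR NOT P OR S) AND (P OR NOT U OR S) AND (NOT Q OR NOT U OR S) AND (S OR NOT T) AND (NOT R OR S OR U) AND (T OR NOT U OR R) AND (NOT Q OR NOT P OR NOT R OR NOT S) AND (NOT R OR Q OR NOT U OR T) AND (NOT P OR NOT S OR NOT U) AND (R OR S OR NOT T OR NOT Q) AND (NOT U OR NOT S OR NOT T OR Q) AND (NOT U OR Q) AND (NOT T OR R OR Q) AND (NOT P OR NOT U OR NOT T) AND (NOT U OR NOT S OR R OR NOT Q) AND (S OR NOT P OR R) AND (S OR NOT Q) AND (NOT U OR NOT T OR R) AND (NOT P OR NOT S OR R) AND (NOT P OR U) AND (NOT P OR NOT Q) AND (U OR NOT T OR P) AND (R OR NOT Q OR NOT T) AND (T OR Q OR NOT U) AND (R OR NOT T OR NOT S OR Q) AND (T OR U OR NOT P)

7

There are 2^6 = 64 truth assignments over (P, Q, R, S, T, U).
Split on R. With R = true, the clauses containing R are satisfied and NOT R drops from the rest; 4 of the 2^5 = 32 assignments to the other variables satisfy what remains.
With R = false, by the same count on the reduced clause set, 3 assignments work.
(One model: P=F, Q=F, R=F, S=F, T=F, U=F.)
Total: 4 + 3 = 7.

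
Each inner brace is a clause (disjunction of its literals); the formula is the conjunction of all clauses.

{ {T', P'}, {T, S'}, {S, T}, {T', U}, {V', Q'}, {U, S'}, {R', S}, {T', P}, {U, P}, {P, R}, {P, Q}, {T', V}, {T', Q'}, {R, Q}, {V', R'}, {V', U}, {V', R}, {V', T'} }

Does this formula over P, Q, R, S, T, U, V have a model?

Unsatisfiable

Suppose T = 0.
From the singleton clause (S'), S = 0.
Now (S) is unsatisfied and unit — conflict.
So T must be the other value — set T = 1.
From the singleton clause (P'), P = 0.
Now (P) is unsatisfied and unit — conflict.
Either choice for T ends in contradiction.
No assignment satisfies every clause.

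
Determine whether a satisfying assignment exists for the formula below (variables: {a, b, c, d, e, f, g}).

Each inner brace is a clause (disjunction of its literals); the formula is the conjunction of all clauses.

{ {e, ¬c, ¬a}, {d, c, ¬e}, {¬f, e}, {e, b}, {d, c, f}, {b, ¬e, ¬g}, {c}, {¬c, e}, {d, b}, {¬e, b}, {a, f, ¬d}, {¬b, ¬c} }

No, unsatisfiable

Unit clause (c) forces c = True.
Unit clause (e) forces e = True.
Unit clause (b) forces b = True.
But (¬b) is also a unit clause — contradiction.
No assignment satisfies every clause.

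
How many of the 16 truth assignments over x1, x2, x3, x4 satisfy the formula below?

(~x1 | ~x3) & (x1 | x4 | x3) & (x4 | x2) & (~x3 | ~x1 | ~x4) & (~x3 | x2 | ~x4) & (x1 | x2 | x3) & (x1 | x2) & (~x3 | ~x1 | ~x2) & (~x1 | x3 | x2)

There are 2^4 = 16 truth assignments over (x1, x2, x3, x4).
Split on x4. With x4 = 1, the clauses containing x4 are satisfied and ~x4 drops from the rest; 3 of the 2^3 = 8 assignments to the other variables satisfy what remains.
With x4 = 0, by the same count on the reduced clause set, 2 assignments work.
Total: 3 + 2 = 5.

5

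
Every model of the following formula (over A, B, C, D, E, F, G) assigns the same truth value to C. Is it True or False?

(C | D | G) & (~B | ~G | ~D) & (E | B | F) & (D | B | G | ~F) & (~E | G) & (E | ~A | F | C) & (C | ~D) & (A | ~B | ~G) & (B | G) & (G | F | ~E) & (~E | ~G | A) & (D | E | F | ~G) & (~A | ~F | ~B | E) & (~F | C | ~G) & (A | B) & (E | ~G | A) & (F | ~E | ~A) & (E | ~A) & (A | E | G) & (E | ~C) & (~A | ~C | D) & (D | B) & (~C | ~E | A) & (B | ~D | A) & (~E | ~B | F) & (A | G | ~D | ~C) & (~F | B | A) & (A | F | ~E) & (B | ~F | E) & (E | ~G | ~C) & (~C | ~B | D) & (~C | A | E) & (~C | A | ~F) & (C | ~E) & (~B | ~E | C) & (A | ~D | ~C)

Suppose C = 0.
The clause (~D) is unit, so D = 0.
The clause (G) is unit, so G = 1.
The clause (~F) is unit, so F = 0.
The clause (E) is unit, so E = 1.
But (~E) is also a unit clause — contradiction.
So every satisfying assignment has C = True.

True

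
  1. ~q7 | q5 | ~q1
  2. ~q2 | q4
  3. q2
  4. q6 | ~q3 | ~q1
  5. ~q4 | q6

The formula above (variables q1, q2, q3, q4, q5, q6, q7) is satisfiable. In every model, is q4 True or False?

True

Suppose q4 = 0.
Unit clause (~q2) forces q2 = 0.
That conflicts with the unit clause (q2).
So every satisfying assignment has q4 = True.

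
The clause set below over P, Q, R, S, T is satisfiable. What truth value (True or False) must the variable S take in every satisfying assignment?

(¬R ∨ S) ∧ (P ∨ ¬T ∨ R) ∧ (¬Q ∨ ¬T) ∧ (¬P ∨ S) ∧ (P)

Suppose S = False.
The clause (¬R) is unit, so R = False.
The clause (¬P) is unit, so P = False.
Now (P) is unsatisfied and unit — conflict.
So every satisfying assignment has S = True.

True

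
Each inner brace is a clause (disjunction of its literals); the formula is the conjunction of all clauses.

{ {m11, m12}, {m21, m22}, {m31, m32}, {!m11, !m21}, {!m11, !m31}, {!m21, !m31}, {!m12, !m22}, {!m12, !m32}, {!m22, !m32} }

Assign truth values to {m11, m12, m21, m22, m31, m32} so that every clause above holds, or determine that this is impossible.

UNSATISFIABLE

Case m11 = true:
From the singleton clause (!m21), m21 = false.
From the singleton clause (m22), m22 = true.
From the singleton clause (!m31), m31 = false.
From the singleton clause (m32), m32 = true.
Now (!m32) is unsatisfied and unit — conflict.
Undo m11 and try m11 = false.
From the singleton clause (m12), m12 = true.
From the singleton clause (!m22), m22 = false.
From the singleton clause (m21), m21 = true.
From the singleton clause (!m31), m31 = false.
From the singleton clause (m32), m32 = true.
Now (!m32) is unsatisfied and unit — conflict.
Either choice for m11 ends in contradiction.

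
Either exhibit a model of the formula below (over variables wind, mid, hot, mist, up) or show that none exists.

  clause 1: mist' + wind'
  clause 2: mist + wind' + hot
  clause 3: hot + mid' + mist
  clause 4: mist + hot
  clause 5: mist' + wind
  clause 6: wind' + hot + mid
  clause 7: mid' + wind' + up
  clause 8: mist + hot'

Case mist = 0:
Unit clause (hot) forces hot = 1.
That conflicts with the unit clause (hot').
So mist must be the other value — set mist = 1.
Unit clause (wind') forces wind = 0.
That conflicts with the unit clause (wind).
Either choice for mist ends in contradiction.

UNSATISFIABLE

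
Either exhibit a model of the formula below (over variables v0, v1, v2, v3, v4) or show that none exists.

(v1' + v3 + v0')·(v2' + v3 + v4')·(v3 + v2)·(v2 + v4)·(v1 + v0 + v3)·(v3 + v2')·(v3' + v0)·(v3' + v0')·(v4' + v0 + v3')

Try v3 = 1.
(v0) alone gives v0 = 1.
But (v0') is also a unit clause — contradiction.
So v3 must be the other value — set v3 = 0.
(v2) alone gives v2 = 1.
But (v2') is also a unit clause — contradiction.
Either choice for v3 ends in contradiction.

UNSATISFIABLE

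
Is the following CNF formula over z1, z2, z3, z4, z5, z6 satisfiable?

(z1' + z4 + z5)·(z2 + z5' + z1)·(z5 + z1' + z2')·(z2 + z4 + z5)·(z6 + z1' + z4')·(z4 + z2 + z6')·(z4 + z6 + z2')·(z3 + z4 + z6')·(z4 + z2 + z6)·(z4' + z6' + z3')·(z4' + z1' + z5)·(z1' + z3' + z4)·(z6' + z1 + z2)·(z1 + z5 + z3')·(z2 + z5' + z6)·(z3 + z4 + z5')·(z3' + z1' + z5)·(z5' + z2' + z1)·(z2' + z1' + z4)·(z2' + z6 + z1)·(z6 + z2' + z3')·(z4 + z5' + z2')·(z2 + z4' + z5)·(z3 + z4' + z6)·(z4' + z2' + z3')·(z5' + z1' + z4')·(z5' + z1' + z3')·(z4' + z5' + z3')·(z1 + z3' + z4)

Suppose z1 = 0.
Suppose z2 = 1.
From the singleton clause (z5'), z5 = 0.
From the singleton clause (z3'), z3 = 0.
From the singleton clause (z6), z6 = 1.
From the singleton clause (z4), z4 = 1.
This assignment satisfies each clause.
A satisfying assignment: z1 ↦ 0, z2 ↦ 1, z3 ↦ 0, z4 ↦ 1, z5 ↦ 0, z6 ↦ 1.

Yes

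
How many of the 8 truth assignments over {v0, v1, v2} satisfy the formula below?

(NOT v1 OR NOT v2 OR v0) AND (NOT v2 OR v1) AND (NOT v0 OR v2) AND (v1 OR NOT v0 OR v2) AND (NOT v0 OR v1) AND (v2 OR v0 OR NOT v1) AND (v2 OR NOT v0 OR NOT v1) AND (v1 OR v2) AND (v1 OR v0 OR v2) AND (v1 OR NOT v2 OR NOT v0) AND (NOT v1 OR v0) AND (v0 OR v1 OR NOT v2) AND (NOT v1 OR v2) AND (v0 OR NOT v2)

1

There are 2^3 = 8 truth assignments over (v0, v1, v2).
Check each against the 14 clauses (columns in the order v0, v1, v2):
  F F F  ✗ fails (v1 OR v2)
  F F T  ✗ fails (NOT v2 OR v1)
  F T F  ✗ fails (v2 OR v0 OR NOT v1)
  F T T  ✗ fails (NOT v1 OR NOT v2 OR v0)
  T F F  ✗ fails (NOT v0 OR v2)
  T F T  ✗ fails (NOT v2 OR v1)
  T T F  ✗ fails (NOT v0 OR v2)
  T T T  ✓ satisfies all
1 of the 8 rows is a model.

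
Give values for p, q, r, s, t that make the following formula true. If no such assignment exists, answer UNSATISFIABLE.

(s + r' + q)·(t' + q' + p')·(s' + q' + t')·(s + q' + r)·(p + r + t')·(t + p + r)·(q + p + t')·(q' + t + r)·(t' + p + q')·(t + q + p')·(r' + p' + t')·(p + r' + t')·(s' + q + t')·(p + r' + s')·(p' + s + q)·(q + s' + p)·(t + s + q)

Suppose s = 1.
Suppose q = 1.
Unit clause (t') forces t = 0.
Unit clause (r) forces r = 1.
Unit clause (p) forces p = 1.
This assignment satisfies each clause.

p=1,  q=1,  r=1,  s=1,  t=0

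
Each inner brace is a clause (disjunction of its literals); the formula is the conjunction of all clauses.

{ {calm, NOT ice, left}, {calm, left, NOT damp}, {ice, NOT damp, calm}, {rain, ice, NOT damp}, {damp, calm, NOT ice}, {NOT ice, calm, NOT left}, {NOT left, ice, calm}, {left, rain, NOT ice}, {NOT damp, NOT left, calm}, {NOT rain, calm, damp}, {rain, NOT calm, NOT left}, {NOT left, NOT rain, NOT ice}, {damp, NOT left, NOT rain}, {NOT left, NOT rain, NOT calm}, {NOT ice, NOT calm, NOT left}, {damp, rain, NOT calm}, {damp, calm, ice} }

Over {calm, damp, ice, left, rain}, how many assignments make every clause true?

There are 2^5 = 32 truth assignments over (calm, damp, ice, left, rain).
Split on calm. With calm = true, the clauses containing calm are satisfied and NOT calm drops from the rest; 4 of the 2^4 = 16 assignments to the other variables satisfy what remains.
With calm = false, by the same count on the reduced clause set, 0 assignments work.
(One model: calm=T, damp=F, ice=F, left=F, rain=T.)
Total: 4 + 0 = 4.

4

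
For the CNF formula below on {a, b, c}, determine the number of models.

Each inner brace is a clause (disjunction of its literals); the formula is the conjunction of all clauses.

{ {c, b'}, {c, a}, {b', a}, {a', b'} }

3

There are 2^3 = 8 truth assignments over (a, b, c).
Check each against the 4 clauses (columns in the order a, b, c):
  F F F  ✗ fails (c + a)
  F F T  ✓ satisfies all
  F T F  ✗ fails (c + b')
  F T T  ✗ fails (b' + a)
  T F F  ✓ satisfies all
  T F T  ✓ satisfies all
  T T F  ✗ fails (c + b')
  T T T  ✗ fails (a' + b')
3 of the 8 rows are models.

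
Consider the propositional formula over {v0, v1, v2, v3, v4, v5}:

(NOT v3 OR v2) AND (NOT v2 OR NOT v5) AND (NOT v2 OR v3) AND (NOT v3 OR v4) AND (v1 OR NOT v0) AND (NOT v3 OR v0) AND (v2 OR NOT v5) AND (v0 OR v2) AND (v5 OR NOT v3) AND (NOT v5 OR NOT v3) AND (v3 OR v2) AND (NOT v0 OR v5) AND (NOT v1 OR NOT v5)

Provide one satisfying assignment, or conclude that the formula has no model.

Suppose v3 = false.
The clause (NOT v2) is unit, so v2 = false.
Now (v2) is unsatisfied and unit — conflict.
Undo v3 and try v3 = true.
The clause (v2) is unit, so v2 = true.
The clause (NOT v5) is unit, so v5 = false.
Now (v5) is unsatisfied and unit — conflict.
Neither v3 = true nor v3 = false works.

UNSATISFIABLE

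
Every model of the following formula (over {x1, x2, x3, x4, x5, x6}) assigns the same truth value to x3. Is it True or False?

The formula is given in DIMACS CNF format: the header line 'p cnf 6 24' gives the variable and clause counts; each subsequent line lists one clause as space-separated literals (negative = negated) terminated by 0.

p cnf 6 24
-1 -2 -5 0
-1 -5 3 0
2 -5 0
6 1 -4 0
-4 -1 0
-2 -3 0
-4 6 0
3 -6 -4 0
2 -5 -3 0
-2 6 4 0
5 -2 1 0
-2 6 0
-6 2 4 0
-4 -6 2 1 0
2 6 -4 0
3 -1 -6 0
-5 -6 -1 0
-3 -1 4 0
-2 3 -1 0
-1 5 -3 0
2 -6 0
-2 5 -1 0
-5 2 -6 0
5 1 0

Suppose x3 = True.
Unit clause (¬x2) forces x2 = False.
Unit clause (¬x5) forces x5 = False.
Unit clause (¬x1) forces x1 = False.
But (x1) is also a unit clause — contradiction.
So every satisfying assignment has x3 = False.

False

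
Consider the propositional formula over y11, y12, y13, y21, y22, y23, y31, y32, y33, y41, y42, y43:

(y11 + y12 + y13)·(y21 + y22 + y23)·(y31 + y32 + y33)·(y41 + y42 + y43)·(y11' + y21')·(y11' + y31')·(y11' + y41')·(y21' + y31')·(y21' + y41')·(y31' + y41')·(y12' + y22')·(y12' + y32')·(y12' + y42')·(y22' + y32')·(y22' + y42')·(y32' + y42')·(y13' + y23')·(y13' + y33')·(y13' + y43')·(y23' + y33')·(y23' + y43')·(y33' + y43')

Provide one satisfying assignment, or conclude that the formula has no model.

Branch on y11: set y11 = 0.
Branch on y12: set y12 = 1.
(y22') alone gives y22 = 0.
(y32') alone gives y32 = 0.
(y42') alone gives y42 = 0.
Branch on y21: set y21 = 1.
(y31') alone gives y31 = 0.
(y33) alone gives y33 = 1.
(y41') alone gives y41 = 0.
(y43) alone gives y43 = 1.
That conflicts with the unit clause (y43').
That branch fails; take y21 = 0 instead.
(y23) alone gives y23 = 1.
(y13') alone gives y13 = 0.
(y33') alone gives y33 = 0.
(y31) alone gives y31 = 1.
(y41') alone gives y41 = 0.
(y43) alone gives y43 = 1.
That conflicts with the unit clause (y43').
Either choice for y21 ends in contradiction.
That branch fails; take y12 = 0 instead.
(y13) alone gives y13 = 1.
(y23') alone gives y23 = 0.
(y33') alone gives y33 = 0.
(y43') alone gives y43 = 0.
Branch on y21: set y21 = 1.
(y31') alone gives y31 = 0.
(y32) alone gives y32 = 1.
(y41') alone gives y41 = 0.
(y42) alone gives y42 = 1.
That conflicts with the unit clause (y42').
That branch fails; take y21 = 0 instead.
(y22) alone gives y22 = 1.
(y32') alone gives y32 = 0.
(y31) alone gives y31 = 1.
(y41') alone gives y41 = 0.
(y42) alone gives y42 = 1.
That conflicts with the unit clause (y42').
Either choice for y21 ends in contradiction.
Either choice for y12 ends in contradiction.
That branch fails; take y11 = 1 instead.
(y21') alone gives y21 = 0.
(y31') alone gives y31 = 0.
(y41') alone gives y41 = 0.
Branch on y22: set y22 = 1.
(y12') alone gives y12 = 0.
(y32') alone gives y32 = 0.
(y33) alone gives y33 = 1.
(y42') alone gives y42 = 0.
(y43) alone gives y43 = 1.
That conflicts with the unit clause (y43').
That branch fails; take y22 = 0 instead.
(y23) alone gives y23 = 1.
(y13') alone gives y13 = 0.
(y33') alone gives y33 = 0.
(y32) alone gives y32 = 1.
(y12') alone gives y12 = 0.
(y42') alone gives y42 = 0.
(y43) alone gives y43 = 1.
That conflicts with the unit clause (y43').
Either choice for y22 ends in contradiction.
Either choice for y11 ends in contradiction.

UNSATISFIABLE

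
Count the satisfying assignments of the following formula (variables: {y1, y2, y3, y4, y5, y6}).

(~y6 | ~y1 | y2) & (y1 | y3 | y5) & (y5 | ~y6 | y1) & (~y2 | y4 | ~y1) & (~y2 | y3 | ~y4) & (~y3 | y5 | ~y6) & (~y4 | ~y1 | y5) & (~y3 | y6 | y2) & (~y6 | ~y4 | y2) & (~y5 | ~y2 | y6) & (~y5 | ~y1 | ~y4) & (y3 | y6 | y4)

8

There are 2^6 = 64 truth assignments over (y1, y2, y3, y4, y5, y6).
Split on y6. With y6 = 1, the clauses containing y6 are satisfied and ~y6 drops from the rest; 5 of the 2^5 = 32 assignments to the other variables satisfy what remains.
With y6 = 0, by the same count on the reduced clause set, 3 assignments work.
Total: 5 + 3 = 8.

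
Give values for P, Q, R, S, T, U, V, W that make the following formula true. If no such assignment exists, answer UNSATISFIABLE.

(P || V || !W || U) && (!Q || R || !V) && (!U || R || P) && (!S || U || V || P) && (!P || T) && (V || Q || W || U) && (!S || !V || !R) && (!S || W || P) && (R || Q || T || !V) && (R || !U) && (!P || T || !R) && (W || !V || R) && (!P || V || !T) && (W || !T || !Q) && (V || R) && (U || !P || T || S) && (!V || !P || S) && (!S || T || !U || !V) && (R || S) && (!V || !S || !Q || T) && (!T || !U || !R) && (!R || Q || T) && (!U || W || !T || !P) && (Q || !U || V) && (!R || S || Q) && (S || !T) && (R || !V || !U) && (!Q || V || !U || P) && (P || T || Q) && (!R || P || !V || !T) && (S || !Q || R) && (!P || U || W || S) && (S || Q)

P: false,  Q: true,  R: true,  S: false,  T: false,  U: true,  V: true,  W: true

Suppose P = false.
Suppose U = true.
From the singleton clause (R), R = true.
From the singleton clause (!T), T = false.
From the singleton clause (Q), Q = true.
From the singleton clause (V), V = true.
From the singleton clause (!S), S = false.
All clauses hold; W can take either value.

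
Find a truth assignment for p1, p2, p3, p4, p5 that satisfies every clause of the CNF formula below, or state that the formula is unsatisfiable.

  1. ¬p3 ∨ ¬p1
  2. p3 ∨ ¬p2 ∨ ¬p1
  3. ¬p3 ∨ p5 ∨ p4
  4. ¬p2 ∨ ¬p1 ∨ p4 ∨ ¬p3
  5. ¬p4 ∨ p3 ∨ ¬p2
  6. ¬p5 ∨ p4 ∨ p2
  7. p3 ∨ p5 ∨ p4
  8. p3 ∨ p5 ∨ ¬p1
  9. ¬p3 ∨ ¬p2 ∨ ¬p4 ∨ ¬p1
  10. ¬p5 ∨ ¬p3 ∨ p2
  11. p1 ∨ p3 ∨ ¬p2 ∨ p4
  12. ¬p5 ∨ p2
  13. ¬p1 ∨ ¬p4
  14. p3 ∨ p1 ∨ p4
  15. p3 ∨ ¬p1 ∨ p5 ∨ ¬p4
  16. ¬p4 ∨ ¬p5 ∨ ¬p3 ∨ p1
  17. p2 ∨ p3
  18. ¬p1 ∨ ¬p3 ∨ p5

p1: False,  p2: True,  p3: True,  p4: True,  p5: False

Suppose p3 = True.
From the singleton clause (¬p1), p1 = False.
Suppose p5 = False.
From the singleton clause (p4), p4 = True.
All clauses hold; p2 can take either value.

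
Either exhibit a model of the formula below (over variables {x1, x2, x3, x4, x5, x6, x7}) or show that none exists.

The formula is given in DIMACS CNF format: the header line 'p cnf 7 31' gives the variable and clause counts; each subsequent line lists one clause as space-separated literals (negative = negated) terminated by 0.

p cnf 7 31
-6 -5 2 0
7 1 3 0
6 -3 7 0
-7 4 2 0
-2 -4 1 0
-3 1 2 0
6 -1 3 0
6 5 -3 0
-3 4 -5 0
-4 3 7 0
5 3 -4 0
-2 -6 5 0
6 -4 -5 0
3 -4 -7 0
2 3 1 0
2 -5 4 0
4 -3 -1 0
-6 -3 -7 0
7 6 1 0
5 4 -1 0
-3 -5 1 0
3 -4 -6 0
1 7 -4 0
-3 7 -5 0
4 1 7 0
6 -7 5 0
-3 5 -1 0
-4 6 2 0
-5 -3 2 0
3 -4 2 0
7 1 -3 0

Try x6 = True.
Try x5 = True.
Unit clause (x2) forces x2 = True.
Try x4 = False.
Unit clause (¬x3) forces x3 = False.
Try x7 = False.
Unit clause (x1) forces x1 = True.
Every clause now holds.

x1: True; x2: True; x3: False; x4: False; x5: True; x6: True; x7: False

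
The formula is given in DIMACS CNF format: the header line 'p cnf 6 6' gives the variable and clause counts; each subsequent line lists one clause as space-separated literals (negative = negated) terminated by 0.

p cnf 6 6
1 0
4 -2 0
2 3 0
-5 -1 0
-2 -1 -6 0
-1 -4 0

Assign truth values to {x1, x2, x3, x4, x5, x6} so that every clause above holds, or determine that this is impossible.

Unit clause (x1) forces x1 = True.
Unit clause (¬x5) forces x5 = False.
Unit clause (¬x4) forces x4 = False.
Unit clause (¬x2) forces x2 = False.
Unit clause (x3) forces x3 = True.
All clauses hold; x6 can take either value.

x1 ↦ True,  x2 ↦ False,  x3 ↦ True,  x4 ↦ False,  x5 ↦ False,  x6 ↦ False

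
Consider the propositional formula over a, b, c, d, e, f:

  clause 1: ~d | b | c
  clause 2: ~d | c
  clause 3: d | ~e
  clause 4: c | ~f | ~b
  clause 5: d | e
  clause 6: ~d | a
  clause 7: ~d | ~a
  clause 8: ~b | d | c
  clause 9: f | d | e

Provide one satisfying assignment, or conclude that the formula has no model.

Try d = 0.
Unit clause (~e) forces e = 0.
But (e) is also a unit clause — contradiction.
That branch fails; take d = 1 instead.
Unit clause (c) forces c = 1.
Unit clause (a) forces a = 1.
But (~a) is also a unit clause — contradiction.
Both values of d lead to a conflict.

UNSATISFIABLE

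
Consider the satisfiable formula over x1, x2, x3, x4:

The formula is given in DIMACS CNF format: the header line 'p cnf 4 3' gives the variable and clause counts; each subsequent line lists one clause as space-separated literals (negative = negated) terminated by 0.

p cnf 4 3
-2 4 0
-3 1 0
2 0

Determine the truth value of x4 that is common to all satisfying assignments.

True

Suppose x4 = False.
The clause (¬x2) is unit, so x2 = False.
But (x2) is also a unit clause — contradiction.
So every satisfying assignment has x4 = True.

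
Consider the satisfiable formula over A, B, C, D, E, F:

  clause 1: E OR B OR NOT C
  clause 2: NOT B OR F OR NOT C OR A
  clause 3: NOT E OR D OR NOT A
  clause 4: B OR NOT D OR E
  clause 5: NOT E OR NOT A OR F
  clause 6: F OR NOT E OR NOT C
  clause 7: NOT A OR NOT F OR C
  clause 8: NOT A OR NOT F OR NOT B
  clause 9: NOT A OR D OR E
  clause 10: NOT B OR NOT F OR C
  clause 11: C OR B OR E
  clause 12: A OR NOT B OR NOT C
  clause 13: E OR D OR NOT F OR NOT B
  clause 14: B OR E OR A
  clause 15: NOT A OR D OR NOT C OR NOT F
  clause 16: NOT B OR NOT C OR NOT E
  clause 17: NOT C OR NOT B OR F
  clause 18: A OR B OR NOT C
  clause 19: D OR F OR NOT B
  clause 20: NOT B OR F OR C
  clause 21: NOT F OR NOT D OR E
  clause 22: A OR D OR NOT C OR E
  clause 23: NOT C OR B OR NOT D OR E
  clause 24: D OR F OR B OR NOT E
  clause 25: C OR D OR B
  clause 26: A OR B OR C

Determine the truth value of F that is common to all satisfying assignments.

Suppose F = false.
Case E = false:
Case B = true:
The clause (NOT C) is unit, so C = false.
That conflicts with the unit clause (C).
So B must be the other value — set B = false.
The clause (NOT C) is unit, so C = false.
That conflicts with the unit clause (C).
Neither B = true nor B = false works.
So E must be the other value — set E = true.
The clause (NOT A) is unit, so A = false.
The clause (NOT C) is unit, so C = false.
The clause (NOT B) is unit, so B = false.
That conflicts with the unit clause (B).
Neither E = true nor E = false works.
So every satisfying assignment has F = True.

True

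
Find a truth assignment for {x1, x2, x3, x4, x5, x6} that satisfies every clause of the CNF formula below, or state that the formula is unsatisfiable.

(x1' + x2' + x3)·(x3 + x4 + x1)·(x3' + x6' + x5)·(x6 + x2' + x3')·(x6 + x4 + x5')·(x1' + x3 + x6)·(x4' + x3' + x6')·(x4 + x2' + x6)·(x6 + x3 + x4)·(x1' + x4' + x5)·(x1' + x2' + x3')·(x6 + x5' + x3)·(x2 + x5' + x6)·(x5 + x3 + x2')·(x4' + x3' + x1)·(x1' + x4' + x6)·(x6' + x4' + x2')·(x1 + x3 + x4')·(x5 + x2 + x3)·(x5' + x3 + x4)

x1 ↦ 0, x2 ↦ 0, x3 ↦ 1, x4 ↦ 0, x5 ↦ 0, x6 ↦ 0

Case x1 = 0:
Case x3 = 1:
Unit clause (x4') forces x4 = 0.
Case x6 = 0:
Unit clause (x2') forces x2 = 0.
Unit clause (x5') forces x5 = 0.
All clauses are satisfied.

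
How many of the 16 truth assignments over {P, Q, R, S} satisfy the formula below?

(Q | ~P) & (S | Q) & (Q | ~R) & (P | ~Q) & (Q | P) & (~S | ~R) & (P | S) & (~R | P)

There are 2^4 = 16 truth assignments over (P, Q, R, S).
Check each against the 8 clauses (columns in the order P, Q, R, S):
  F F F F  ✗ fails (S | Q)
  F F F T  ✗ fails (Q | P)
  F F T F  ✗ fails (S | Q)
  F F T T  ✗ fails (Q | ~R)
  F T F F  ✗ fails (P | ~Q)
  F T F T  ✗ fails (P | ~Q)
  F T T F  ✗ fails (P | ~Q)
  F T T T  ✗ fails (P | ~Q)
  T F F F  ✗ fails (Q | ~P)
  T F F T  ✗ fails (Q | ~P)
  T F T F  ✗ fails (Q | ~P)
  T F T T  ✗ fails (Q | ~P)
  T T F F  ✓ satisfies all
  T T F T  ✓ satisfies all
  T T T F  ✓ satisfies all
  T T T T  ✗ fails (~S | ~R)
3 of the 16 rows are models.

3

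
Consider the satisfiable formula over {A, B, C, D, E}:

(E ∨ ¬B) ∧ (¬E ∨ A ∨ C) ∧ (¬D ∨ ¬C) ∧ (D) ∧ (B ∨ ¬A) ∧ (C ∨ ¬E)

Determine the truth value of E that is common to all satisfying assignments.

Suppose E = True.
The clause (D) is unit, so D = True.
The clause (¬C) is unit, so C = False.
That conflicts with the unit clause (C).
So every satisfying assignment has E = False.

False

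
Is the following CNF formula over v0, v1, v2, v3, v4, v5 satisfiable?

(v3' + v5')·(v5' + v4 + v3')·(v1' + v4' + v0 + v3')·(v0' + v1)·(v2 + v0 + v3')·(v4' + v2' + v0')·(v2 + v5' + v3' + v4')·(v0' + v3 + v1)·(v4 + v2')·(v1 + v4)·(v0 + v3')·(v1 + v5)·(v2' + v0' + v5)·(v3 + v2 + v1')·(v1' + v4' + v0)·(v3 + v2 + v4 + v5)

Case v3 = 1:
From the singleton clause (v5'), v5 = 0.
From the singleton clause (v0), v0 = 1.
From the singleton clause (v1), v1 = 1.
From the singleton clause (v2'), v2 = 0.
All clauses hold; v4 can take either value.
A satisfying assignment: v0=1,  v1=1,  v2=0,  v3=1,  v4=1,  v5=0.

Yes, satisfiable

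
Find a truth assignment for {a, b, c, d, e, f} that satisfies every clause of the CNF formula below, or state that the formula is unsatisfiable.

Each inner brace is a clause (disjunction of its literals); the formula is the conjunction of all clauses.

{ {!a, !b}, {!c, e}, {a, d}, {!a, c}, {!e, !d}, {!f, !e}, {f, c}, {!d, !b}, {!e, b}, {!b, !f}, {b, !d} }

UNSATISFIABLE

Case a = false:
(d) alone gives d = true.
(!e) alone gives e = false.
(!c) alone gives c = false.
(f) alone gives f = true.
(!b) alone gives b = false.
Now (b) is unsatisfied and unit — conflict.
Undo a and try a = true.
(!b) alone gives b = false.
(c) alone gives c = true.
(e) alone gives e = true.
Now (!e) is unsatisfied and unit — conflict.
Both values of a lead to a conflict.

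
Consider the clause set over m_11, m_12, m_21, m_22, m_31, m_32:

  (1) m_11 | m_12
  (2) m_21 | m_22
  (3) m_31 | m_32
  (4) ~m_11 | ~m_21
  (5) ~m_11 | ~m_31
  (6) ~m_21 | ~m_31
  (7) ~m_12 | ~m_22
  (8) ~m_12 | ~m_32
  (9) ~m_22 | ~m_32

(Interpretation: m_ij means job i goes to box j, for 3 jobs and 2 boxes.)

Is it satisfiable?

Suppose m_11 = 1.
(~m_21) alone gives m_21 = 0.
(m_22) alone gives m_22 = 1.
(~m_31) alone gives m_31 = 0.
(m_32) alone gives m_32 = 1.
Now (~m_32) is unsatisfied and unit — conflict.
So m_11 must be the other value — set m_11 = 0.
(m_12) alone gives m_12 = 1.
(~m_22) alone gives m_22 = 0.
(m_21) alone gives m_21 = 1.
(~m_31) alone gives m_31 = 0.
(m_32) alone gives m_32 = 1.
Now (~m_32) is unsatisfied and unit — conflict.
Neither m_11 = 1 nor m_11 = 0 works.
No assignment satisfies every clause.

Unsatisfiable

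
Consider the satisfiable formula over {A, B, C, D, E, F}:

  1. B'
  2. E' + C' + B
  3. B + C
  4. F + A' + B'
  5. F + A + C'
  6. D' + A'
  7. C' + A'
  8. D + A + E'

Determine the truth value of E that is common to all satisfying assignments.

False

Suppose E = 1.
(B') alone gives B = 0.
(C') alone gives C = 0.
But (C) is also a unit clause — contradiction.
So every satisfying assignment has E = False.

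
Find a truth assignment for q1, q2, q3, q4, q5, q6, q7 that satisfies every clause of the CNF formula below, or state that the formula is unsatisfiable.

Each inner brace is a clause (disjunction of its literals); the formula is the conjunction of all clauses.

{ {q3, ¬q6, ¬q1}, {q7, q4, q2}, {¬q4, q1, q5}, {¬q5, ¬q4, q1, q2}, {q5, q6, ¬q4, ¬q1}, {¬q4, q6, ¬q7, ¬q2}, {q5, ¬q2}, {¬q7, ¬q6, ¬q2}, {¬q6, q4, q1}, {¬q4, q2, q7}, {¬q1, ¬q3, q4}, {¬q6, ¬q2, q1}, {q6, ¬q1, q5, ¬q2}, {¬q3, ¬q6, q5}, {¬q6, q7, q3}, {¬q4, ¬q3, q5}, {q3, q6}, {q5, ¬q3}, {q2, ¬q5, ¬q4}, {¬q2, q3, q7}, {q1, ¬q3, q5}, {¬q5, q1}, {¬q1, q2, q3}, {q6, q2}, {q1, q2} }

q1: True; q2: True; q3: True; q4: True; q5: True; q6: False; q7: False

Branch on q5: set q5 = True.
Unit clause (q1) forces q1 = True.
Branch on q3: set q3 = True.
Unit clause (q4) forces q4 = True.
Unit clause (q2) forces q2 = True.
Branch on q6: set q6 = False.
Unit clause (¬q7) forces q7 = False.
This assignment satisfies each clause.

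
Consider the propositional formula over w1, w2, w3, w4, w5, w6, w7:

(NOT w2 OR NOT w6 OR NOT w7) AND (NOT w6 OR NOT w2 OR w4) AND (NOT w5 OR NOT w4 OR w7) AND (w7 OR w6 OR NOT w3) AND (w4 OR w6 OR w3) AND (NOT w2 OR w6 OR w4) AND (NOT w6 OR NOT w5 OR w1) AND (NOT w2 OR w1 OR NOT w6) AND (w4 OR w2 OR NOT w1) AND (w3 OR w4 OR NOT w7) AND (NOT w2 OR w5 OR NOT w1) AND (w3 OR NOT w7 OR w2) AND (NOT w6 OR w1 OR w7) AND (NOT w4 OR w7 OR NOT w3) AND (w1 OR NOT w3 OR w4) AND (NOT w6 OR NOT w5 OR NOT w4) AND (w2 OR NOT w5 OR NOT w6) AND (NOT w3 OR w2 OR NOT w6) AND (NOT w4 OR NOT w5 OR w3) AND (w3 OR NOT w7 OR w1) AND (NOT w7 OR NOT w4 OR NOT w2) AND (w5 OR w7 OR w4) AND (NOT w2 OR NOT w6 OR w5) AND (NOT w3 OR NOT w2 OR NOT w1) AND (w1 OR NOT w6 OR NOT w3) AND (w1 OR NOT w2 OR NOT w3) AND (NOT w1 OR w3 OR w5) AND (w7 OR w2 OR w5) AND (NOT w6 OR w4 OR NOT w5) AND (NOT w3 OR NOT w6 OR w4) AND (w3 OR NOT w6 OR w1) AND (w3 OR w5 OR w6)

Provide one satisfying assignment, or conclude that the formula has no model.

w1=false,  w2=false,  w3=true,  w4=true,  w5=false,  w6=false,  w7=true

Try w2 = false.
Try w4 = true.
Try w5 = false.
The clause (w7) is unit, so w7 = true.
The clause (w3) is unit, so w3 = true.
The clause (NOT w6) is unit, so w6 = false.
No clause remains; w1 is free.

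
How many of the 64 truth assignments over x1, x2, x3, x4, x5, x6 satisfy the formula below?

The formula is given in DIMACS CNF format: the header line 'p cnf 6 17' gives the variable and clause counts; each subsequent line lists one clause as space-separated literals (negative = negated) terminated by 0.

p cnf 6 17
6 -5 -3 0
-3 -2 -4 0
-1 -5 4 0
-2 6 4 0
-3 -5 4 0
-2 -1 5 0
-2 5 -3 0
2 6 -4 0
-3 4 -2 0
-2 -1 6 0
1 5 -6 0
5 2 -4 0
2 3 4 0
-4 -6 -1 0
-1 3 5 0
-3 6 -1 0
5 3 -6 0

8

There are 2^6 = 64 truth assignments over (x1, x2, x3, x4, x5, x6).
Split on x1. With x1 = True, the clauses containing x1 are satisfied and ¬x1 drops from the rest; 1 of the 2^5 = 32 assignments to the other variables satisfy what remains.
With x1 = False, by the same count on the reduced clause set, 7 assignments work.
(One model: x1=F, x2=F, x3=F, x4=T, x5=T, x6=T.)
Total: 1 + 7 = 8.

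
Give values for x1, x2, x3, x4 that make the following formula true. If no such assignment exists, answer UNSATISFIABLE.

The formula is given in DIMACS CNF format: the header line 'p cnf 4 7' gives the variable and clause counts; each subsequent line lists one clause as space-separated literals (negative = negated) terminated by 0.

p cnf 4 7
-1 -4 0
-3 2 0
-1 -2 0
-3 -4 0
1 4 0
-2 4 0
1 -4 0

Branch on x1: set x1 = True.
From the singleton clause (¬x4), x4 = False.
From the singleton clause (¬x2), x2 = False.
From the singleton clause (¬x3), x3 = False.
Every clause now holds.

x1: True,  x2: False,  x3: False,  x4: False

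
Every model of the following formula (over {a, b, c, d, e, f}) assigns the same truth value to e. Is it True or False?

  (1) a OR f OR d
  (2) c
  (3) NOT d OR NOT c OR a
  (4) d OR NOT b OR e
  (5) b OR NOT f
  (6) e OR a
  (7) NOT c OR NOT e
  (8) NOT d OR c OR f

Suppose e = true.
The clause (c) is unit, so c = true.
Now (NOT c) is unsatisfied and unit — conflict.
So every satisfying assignment has e = False.

False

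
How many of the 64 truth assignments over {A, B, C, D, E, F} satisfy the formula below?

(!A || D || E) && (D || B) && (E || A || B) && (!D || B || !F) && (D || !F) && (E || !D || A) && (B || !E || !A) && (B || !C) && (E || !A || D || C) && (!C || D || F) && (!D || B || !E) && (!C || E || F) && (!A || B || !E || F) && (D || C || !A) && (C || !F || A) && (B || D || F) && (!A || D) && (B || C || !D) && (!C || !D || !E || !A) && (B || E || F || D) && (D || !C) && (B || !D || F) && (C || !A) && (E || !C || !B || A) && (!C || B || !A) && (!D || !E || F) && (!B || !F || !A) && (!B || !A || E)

There are 2^6 = 64 truth assignments over (A, B, C, D, E, F).
Split on A. With A = true, the clauses containing A are satisfied and !A drops from the rest; 0 of the 2^5 = 32 assignments to the other variables satisfy what remains.
With A = false, by the same count on the reduced clause set, 3 assignments work.
(One model: A=F, B=T, C=F, D=F, E=F, F=F.)
Total: 0 + 3 = 3.

3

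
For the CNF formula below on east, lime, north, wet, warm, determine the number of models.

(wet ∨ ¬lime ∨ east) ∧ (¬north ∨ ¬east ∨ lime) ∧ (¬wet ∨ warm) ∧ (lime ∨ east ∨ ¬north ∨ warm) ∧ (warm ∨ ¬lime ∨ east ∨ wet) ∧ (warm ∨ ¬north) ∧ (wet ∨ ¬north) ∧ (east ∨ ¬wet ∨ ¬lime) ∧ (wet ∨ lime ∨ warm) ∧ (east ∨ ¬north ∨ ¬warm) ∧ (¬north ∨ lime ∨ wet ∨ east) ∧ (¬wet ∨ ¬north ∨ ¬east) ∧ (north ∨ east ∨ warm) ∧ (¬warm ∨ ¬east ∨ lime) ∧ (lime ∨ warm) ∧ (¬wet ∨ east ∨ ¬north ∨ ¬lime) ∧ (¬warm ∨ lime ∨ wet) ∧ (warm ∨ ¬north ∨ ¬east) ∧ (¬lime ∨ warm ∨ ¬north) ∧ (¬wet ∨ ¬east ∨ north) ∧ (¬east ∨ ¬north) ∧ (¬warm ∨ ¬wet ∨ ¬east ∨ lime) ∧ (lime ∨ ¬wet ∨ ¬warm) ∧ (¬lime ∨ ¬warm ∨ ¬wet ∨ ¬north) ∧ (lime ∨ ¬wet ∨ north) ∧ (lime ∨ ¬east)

There are 2^5 = 32 truth assignments over (east, lime, north, wet, warm).
Split on east. With east = True, the clauses containing east are satisfied and ¬east drops from the rest; 2 of the 2^4 = 16 assignments to the other variables satisfy what remains.
With east = False, by the same count on the reduced clause set, 0 assignments work.
(One model: east=T, lime=T, north=F, wet=F, warm=F.)
Total: 2 + 0 = 2.

2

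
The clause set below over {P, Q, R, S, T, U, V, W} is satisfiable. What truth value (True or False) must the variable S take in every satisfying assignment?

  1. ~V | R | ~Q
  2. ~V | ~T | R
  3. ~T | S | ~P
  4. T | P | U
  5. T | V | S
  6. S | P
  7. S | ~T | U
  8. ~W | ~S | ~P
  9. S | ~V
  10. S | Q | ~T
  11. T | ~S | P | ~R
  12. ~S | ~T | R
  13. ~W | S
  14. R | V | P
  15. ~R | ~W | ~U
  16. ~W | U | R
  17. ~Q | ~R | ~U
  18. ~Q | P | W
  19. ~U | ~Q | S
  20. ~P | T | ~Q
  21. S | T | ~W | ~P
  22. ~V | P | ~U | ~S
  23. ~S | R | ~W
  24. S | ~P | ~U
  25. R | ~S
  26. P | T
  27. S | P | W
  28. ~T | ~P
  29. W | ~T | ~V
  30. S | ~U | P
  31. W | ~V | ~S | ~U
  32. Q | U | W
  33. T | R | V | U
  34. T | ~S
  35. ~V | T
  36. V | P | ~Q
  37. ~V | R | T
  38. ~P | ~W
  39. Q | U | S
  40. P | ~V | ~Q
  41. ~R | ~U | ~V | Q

Suppose S = 0.
(P) alone gives P = 1.
(~T) alone gives T = 0.
(V) alone gives V = 1.
But (~V) is also a unit clause — contradiction.
So every satisfying assignment has S = True.

True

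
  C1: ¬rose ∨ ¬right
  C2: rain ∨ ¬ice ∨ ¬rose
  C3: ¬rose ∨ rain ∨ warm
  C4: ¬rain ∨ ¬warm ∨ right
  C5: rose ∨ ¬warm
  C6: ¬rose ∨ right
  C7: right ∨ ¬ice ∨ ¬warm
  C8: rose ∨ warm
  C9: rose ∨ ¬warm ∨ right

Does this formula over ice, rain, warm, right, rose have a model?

No, unsatisfiable

Case rose = False:
The clause (¬warm) is unit, so warm = False.
That conflicts with the unit clause (warm).
That branch fails; take rose = True instead.
The clause (¬right) is unit, so right = False.
That conflicts with the unit clause (right).
Neither rose = True nor rose = False works.
No assignment satisfies every clause.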